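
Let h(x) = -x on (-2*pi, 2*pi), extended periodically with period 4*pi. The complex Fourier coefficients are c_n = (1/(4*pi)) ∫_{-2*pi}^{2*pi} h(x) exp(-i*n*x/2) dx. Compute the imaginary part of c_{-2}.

Since h is real-valued, Im(c_{-2}) = -(1/(4*pi)) ∫_{-2*pi}^{2*pi} h(x) sin(-x) dx = b_{2}/2.
h is odd and sin(-x) is odd, so the integrand is even: ∫_{-2*pi}^{2*pi} h(x) sin(-x) dx = 2∫_0^{2*pi} h(x) sin(-x) dx.
Integrating by parts (boundary term plus one more integral), an antiderivative of (-x) sin(-x) is -x*cos(x) + sin(x); evaluating from 0 to 2*pi: ∫_{0}^{2*pi} (-x) sin(-x) dx = (-2*pi) - (0) = -2*pi.
So ∫_{-2*pi}^{2*pi} h(x) sin(-x) dx = -4*pi.
Hence Im(c_{-2}) = (-1/(4*pi))·(-4*pi) = 1.

1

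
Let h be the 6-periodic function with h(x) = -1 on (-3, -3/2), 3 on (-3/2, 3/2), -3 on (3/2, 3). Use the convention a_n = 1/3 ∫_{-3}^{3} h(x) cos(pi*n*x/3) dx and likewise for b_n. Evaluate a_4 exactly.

a_4 = 1/3 ∫_{-3}^{3} h(x) cos(4*pi*x/3) dx.
Split the integral at the breakpoints.
Directly, an antiderivative of (-1) cos(4*pi*x/3) is -3*sin(4*pi*x/3)/(4*pi); evaluating from -3 to -3/2: ∫_{-3}^{-3/2} (-1) cos(4*pi*x/3) dx = (0) - (0) = 0.
Directly, an antiderivative of (3) cos(4*pi*x/3) is 9*sin(4*pi*x/3)/(4*pi); evaluating from -3/2 to 3/2: ∫_{-3/2}^{3/2} (3) cos(4*pi*x/3) dx = (0) - (0) = 0.
Directly, an antiderivative of (-3) cos(4*pi*x/3) is -9*sin(4*pi*x/3)/(4*pi); evaluating from 3/2 to 3: ∫_{3/2}^{3} (-3) cos(4*pi*x/3) dx = (0) - (0) = 0.
Summing the pieces and multiplying by (1/3) gives a_4 = 0.

0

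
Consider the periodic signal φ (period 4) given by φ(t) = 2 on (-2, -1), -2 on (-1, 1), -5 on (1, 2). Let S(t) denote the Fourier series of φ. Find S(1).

At t = 1 the one-sided limits are φ(1^-) = -2 and φ(1^+) = -5.
By Dirichlet's theorem the series converges to their average, [(-2) + (-5)]/2 = -7/2.

-7/2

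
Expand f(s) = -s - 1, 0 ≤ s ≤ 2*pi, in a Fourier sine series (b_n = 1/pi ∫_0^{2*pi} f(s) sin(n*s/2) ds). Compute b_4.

1

b_4 = 1/pi ∫_0^{2*pi} (-s - 1) sin(2*s) ds.
Integrating by parts (boundary term plus one more integral), an antiderivative of (-s - 1) sin(2*s) is s*cos(2*s)/2 - sin(2*s)/4 + cos(2*s)/2; evaluating from 0 to 2*pi: ∫_{0}^{2*pi} (-s - 1) sin(2*s) ds = (1/2 + pi) - (1/2) = pi.
Hence b_4 = (1/pi)·(pi) = 1.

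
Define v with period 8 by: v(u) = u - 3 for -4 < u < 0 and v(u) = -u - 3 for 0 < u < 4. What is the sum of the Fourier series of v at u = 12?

u = 12 differs from u = -4 by 2 full period(s), and the series is 8-periodic.
v is continuous at u = -4 with value -7, so the series converges to -7 there.

-7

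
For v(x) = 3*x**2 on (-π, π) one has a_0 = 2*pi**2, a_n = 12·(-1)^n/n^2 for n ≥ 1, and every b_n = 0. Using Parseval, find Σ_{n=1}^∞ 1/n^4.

Parseval: a_0^2/2 + Σ a_n^2 = (1/π) ∫_{-π}^{π} v(x)^2 dx = 18*pi**4/5.
Subtract a_0^2/2 = 2*pi**4: Σ a_n^2 = 8*pi**4/5.
Since a_n^2 = 144/n^4, Σ 1/n^4 = pi**4/90.

pi**4/90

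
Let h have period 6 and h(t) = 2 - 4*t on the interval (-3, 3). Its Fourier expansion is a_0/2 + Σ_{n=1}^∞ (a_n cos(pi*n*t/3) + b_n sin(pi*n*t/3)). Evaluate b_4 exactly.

b_4 = 1/3 ∫_{-3}^{3} h(t) sin(4*pi*t/3) dt.
Integrating by parts (boundary term plus one more integral), an antiderivative of (2 - 4*t) sin(4*pi*t/3) is 3*t*cos(4*pi*t/3)/pi - 9*sin(4*pi*t/3)/(4*pi**2) - 3*cos(4*pi*t/3)/(2*pi); evaluating from -3 to 3: ∫_{-3}^{3} (2 - 4*t) sin(4*pi*t/3) dt = (15/(2*pi)) - (-21/(2*pi)) = 18/pi.
Hence b_4 = (1/3)·(18/pi) = 6/pi.

6/pi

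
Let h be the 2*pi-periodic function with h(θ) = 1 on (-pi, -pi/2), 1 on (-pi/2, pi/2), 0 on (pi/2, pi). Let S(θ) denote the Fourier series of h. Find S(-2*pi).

1

θ = -2*pi differs from θ = 0 by -1 full period(s), and the series is 2*pi-periodic.
h is continuous at θ = 0 with value 1, so the series converges to 1 there.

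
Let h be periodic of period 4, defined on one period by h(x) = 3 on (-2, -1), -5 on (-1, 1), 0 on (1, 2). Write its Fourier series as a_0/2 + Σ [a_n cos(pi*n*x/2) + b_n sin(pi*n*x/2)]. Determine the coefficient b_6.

b_6 = 1/2 ∫_{-2}^{2} h(x) sin(3*pi*x) dx.
Split the integral at the breakpoints.
Directly, an antiderivative of (3) sin(3*pi*x) is -cos(3*pi*x)/pi; evaluating from -2 to -1: ∫_{-2}^{-1} (3) sin(3*pi*x) dx = (1/pi) - (-1/pi) = 2/pi.
Directly, an antiderivative of (-5) sin(3*pi*x) is 5*cos(3*pi*x)/(3*pi); evaluating from -1 to 1: ∫_{-1}^{1} (-5) sin(3*pi*x) dx = (-5/(3*pi)) - (-5/(3*pi)) = 0.
∫_{1}^{2} (0) sin(3*pi*x) dx = 0.
Summing the pieces and multiplying by (1/2) gives b_6 = 1/pi.

1/pi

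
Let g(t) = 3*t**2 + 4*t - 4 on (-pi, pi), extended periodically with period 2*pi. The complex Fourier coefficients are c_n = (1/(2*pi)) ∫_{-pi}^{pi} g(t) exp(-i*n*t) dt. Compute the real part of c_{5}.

Since g is real-valued, Re(c_{5}) = (1/(2*pi)) ∫_{-pi}^{pi} g(t) cos(5*t) dt = a_{5}/2.
Integrating by parts twice (tabular method), an antiderivative of (3*t**2 + 4*t - 4) cos(5*t) is 3*t**2*sin(5*t)/5 + 4*t*sin(5*t)/5 + 6*t*cos(5*t)/25 - 106*sin(5*t)/125 + 4*cos(5*t)/25; evaluating from -pi to pi: ∫_{-pi}^{pi} (3*t**2 + 4*t - 4) cos(5*t) dt = (-6*pi/25 - 4/25) - (-4/25 + 6*pi/25) = -12*pi/25.
Hence Re(c_{5}) = (1/(2*pi))·(-12*pi/25) = -6/25.

-6/25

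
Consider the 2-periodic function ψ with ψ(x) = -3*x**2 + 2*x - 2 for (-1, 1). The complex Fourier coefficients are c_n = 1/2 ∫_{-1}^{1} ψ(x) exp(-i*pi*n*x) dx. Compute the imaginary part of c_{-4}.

-1/(2*pi)

Since ψ is real-valued, Im(c_{-4}) = -1/2 ∫_{-1}^{1} ψ(x) sin(-4*pi*x) dx = b_{4}/2.
Integrating by parts twice (tabular method), an antiderivative of (-3*x**2 + 2*x - 2) sin(-4*pi*x) is -3*x**2*cos(4*pi*x)/(4*pi) + 3*x*sin(4*pi*x)/(8*pi**2) + x*cos(4*pi*x)/(2*pi) - sin(4*pi*x)/(8*pi**2) - cos(4*pi*x)/(2*pi) + 3*cos(4*pi*x)/(32*pi**3); evaluating from -1 to 1: ∫_{-1}^{1} (-3*x**2 + 2*x - 2) sin(-4*pi*x) dx = (3*(1 - 8*pi**2)/(32*pi**3)) - ((3 - 56*pi**2)/(32*pi**3)) = 1/pi.
Hence Im(c_{-4}) = (-1/2)·(1/pi) = -1/(2*pi).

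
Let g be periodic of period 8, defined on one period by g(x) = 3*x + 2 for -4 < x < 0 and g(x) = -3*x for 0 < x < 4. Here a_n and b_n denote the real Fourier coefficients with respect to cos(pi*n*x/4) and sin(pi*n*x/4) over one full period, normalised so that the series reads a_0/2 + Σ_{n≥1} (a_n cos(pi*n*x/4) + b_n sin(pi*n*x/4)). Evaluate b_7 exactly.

-4/(7*pi)

b_7 = 1/4 ∫_{-4}^{4} g(x) sin(7*pi*x/4) dx.
Split the integral at the breakpoints.
Integrating by parts (boundary term plus one more integral), an antiderivative of (3*x + 2) sin(7*pi*x/4) is -12*x*cos(7*pi*x/4)/(7*pi) + 48*sin(7*pi*x/4)/(49*pi**2) - 8*cos(7*pi*x/4)/(7*pi); evaluating from -4 to 0: ∫_{-4}^{0} (3*x + 2) sin(7*pi*x/4) dx = (-8/(7*pi)) - (-40/(7*pi)) = 32/(7*pi).
Integrating by parts (boundary term plus one more integral), an antiderivative of (-3*x) sin(7*pi*x/4) is 12*x*cos(7*pi*x/4)/(7*pi) - 48*sin(7*pi*x/4)/(49*pi**2); evaluating from 0 to 4: ∫_{0}^{4} (-3*x) sin(7*pi*x/4) dx = (-48/(7*pi)) - (0) = -48/(7*pi).
Summing the pieces and multiplying by (1/4) gives b_7 = -4/(7*pi).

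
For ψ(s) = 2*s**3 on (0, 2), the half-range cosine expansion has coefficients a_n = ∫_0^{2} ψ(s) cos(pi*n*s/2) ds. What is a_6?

8/(3*pi**2)

a_6 = ∫_0^{2} (2*s**3) cos(3*pi*s) ds.
Integrating by parts three times (tabular method), an antiderivative of (2*s**3) cos(3*pi*s) is 2*s**3*sin(3*pi*s)/(3*pi) + 2*s**2*cos(3*pi*s)/(3*pi**2) - 4*s*sin(3*pi*s)/(9*pi**3) - 4*cos(3*pi*s)/(27*pi**4); evaluating from 0 to 2: ∫_{0}^{2} (2*s**3) cos(3*pi*s) ds = (4*(-1 + 18*pi**2)/(27*pi**4)) - (-4/(27*pi**4)) = 8/(3*pi**2).
Hence a_6 = 8/(3*pi**2).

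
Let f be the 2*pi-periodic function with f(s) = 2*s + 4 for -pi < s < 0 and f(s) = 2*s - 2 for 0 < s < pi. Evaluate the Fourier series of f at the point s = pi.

1

At s = pi the one-sided limits are f(pi^-) = -2 + 2*pi and f(pi^+) = 4 - 2*pi.
By Dirichlet's theorem the series converges to their average, [(-2 + 2*pi) + (4 - 2*pi)]/2 = 1.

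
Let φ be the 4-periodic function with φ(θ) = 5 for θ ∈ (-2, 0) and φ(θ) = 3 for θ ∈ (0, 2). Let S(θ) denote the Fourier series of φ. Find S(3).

θ = 3 differs from θ = -1 by 1 full period(s), and the series is 4-periodic.
φ is continuous at θ = -1 with value 5, so the series converges to 5 there.

5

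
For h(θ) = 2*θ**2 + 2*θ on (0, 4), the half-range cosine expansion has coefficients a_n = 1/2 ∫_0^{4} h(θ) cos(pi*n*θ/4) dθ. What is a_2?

32/pi**2

a_2 = 1/2 ∫_0^{4} (2*θ**2 + 2*θ) cos(pi*θ/2) dθ.
Integrating by parts twice (tabular method), an antiderivative of (2*θ**2 + 2*θ) cos(pi*θ/2) is 4*θ**2*sin(pi*θ/2)/pi + 4*θ*sin(pi*θ/2)/pi + 16*θ*cos(pi*θ/2)/pi**2 - 32*sin(pi*θ/2)/pi**3 + 8*cos(pi*θ/2)/pi**2; evaluating from 0 to 4: ∫_{0}^{4} (2*θ**2 + 2*θ) cos(pi*θ/2) dθ = (72/pi**2) - (8/pi**2) = 64/pi**2.
Hence a_2 = (1/2)·(64/pi**2) = 32/pi**2.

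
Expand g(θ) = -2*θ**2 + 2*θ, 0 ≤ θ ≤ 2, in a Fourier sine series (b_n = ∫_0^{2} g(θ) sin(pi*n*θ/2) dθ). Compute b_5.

b_5 = ∫_0^{2} (-2*θ**2 + 2*θ) sin(5*pi*θ/2) dθ.
Integrating by parts twice (tabular method), an antiderivative of (-2*θ**2 + 2*θ) sin(5*pi*θ/2) is 4*θ**2*cos(5*pi*θ/2)/(5*pi) - 16*θ*sin(5*pi*θ/2)/(25*pi**2) - 4*θ*cos(5*pi*θ/2)/(5*pi) + 8*sin(5*pi*θ/2)/(25*pi**2) - 32*cos(5*pi*θ/2)/(125*pi**3); evaluating from 0 to 2: ∫_{0}^{2} (-2*θ**2 + 2*θ) sin(5*pi*θ/2) dθ = (8*(4 - 25*pi**2)/(125*pi**3)) - (-32/(125*pi**3)) = 8*(8 - 25*pi**2)/(125*pi**3).
Hence b_5 = 8*(8 - 25*pi**2)/(125*pi**3).

8*(8 - 25*pi**2)/(125*pi**3)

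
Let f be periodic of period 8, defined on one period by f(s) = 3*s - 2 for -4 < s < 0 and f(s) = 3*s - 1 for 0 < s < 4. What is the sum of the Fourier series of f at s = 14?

-8

s = 14 differs from s = -2 by 2 full period(s), and the series is 8-periodic.
f is continuous at s = -2 with value -8, so the series converges to -8 there.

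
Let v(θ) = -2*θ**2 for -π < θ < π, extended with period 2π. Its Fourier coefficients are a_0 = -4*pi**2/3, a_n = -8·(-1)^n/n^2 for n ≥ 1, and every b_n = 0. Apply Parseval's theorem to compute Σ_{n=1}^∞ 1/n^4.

pi**4/90

Parseval: a_0^2/2 + Σ a_n^2 = (1/π) ∫_{-π}^{π} v(θ)^2 dθ = 8*pi**4/5.
Subtract a_0^2/2 = 8*pi**4/9: Σ a_n^2 = 32*pi**4/45.
Since a_n^2 = 64/n^4, Σ 1/n^4 = pi**4/90.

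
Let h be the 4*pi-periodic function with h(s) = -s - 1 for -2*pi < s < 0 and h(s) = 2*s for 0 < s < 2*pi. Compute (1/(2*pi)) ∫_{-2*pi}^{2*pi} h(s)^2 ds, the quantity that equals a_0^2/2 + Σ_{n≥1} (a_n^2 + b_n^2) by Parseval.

-2*pi + 1 + 20*pi**2/3

(1/(2*pi)) ∫_{-2*pi}^{2*pi} h(s)^2 ds = (1/(2*pi)) · (2*pi*(-6*pi + 3 + 20*pi**2)/3) = -2*pi + 1 + 20*pi**2/3.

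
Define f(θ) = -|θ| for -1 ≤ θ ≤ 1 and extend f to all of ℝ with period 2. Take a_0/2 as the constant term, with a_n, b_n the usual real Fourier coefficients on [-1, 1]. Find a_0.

-1

a_0 = ∫_{-1}^{1} f(θ) dθ = -1.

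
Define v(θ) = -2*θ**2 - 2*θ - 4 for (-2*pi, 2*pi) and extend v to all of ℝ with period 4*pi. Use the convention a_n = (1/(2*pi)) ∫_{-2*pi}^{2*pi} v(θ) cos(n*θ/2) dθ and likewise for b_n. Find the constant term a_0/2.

a_0 = (1/(2*pi)) ∫_{-2*pi}^{2*pi} v(θ) dθ = (1/(2*pi)) · (-32*pi**3/3 - 16*pi) = -16*pi**2/3 - 8.
So the constant term a_0/2 = -8*pi**2/3 - 4.

-8*pi**2/3 - 4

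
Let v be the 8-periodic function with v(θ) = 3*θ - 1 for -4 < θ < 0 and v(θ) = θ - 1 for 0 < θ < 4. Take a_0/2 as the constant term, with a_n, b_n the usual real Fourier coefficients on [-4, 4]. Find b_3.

16/(3*pi)

b_3 = 1/4 ∫_{-4}^{4} v(θ) sin(3*pi*θ/4) dθ.
Split the integral at the breakpoints.
Integrating by parts (boundary term plus one more integral), an antiderivative of (3*θ - 1) sin(3*pi*θ/4) is -4*θ*cos(3*pi*θ/4)/pi + 16*sin(3*pi*θ/4)/(3*pi**2) + 4*cos(3*pi*θ/4)/(3*pi); evaluating from -4 to 0: ∫_{-4}^{0} (3*θ - 1) sin(3*pi*θ/4) dθ = (4/(3*pi)) - (-52/(3*pi)) = 56/(3*pi).
Integrating by parts (boundary term plus one more integral), an antiderivative of (θ - 1) sin(3*pi*θ/4) is -4*θ*cos(3*pi*θ/4)/(3*pi) + 16*sin(3*pi*θ/4)/(9*pi**2) + 4*cos(3*pi*θ/4)/(3*pi); evaluating from 0 to 4: ∫_{0}^{4} (θ - 1) sin(3*pi*θ/4) dθ = (4/pi) - (4/(3*pi)) = 8/(3*pi).
Summing the pieces and multiplying by (1/4) gives b_3 = 16/(3*pi).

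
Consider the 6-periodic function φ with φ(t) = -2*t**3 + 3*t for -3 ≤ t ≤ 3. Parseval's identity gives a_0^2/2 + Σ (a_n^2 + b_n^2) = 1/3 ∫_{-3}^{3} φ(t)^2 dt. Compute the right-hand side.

17442/35

1/3 ∫_{-3}^{3} φ(t)^2 dt = 1/3 · (52326/35) = 17442/35.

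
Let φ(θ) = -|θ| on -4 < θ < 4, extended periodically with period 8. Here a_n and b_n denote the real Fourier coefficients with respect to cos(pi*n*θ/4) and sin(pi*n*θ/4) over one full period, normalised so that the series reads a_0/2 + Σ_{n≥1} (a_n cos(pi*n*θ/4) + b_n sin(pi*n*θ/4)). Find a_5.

a_5 = 1/4 ∫_{-4}^{4} φ(θ) cos(5*pi*θ/4) dθ.
φ is even and cos(5*pi*θ/4) is even, so the integrand is even and a_5 = 1/2 ∫_0^{4} φ(θ) cos(5*pi*θ/4) dθ.
Integrating by parts (boundary term plus one more integral), an antiderivative of (-θ) cos(5*pi*θ/4) is -4*θ*sin(5*pi*θ/4)/(5*pi) - 16*cos(5*pi*θ/4)/(25*pi**2); evaluating from 0 to 4: ∫_{0}^{4} (-θ) cos(5*pi*θ/4) dθ = (16/(25*pi**2)) - (-16/(25*pi**2)) = 32/(25*pi**2).
Hence a_5 = (1/2)·(32/(25*pi**2)) = 16/(25*pi**2).

16/(25*pi**2)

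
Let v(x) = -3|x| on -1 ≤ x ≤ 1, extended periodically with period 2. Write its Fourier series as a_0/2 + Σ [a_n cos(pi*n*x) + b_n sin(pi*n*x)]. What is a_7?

a_7 = ∫_{-1}^{1} v(x) cos(7*pi*x) dx.
v is even and cos(7*pi*x) is even, so the integrand is even and a_7 = 2 ∫_0^{1} v(x) cos(7*pi*x) dx.
Integrating by parts (boundary term plus one more integral), an antiderivative of (-3*x) cos(7*pi*x) is -3*x*sin(7*pi*x)/(7*pi) - 3*cos(7*pi*x)/(49*pi**2); evaluating from 0 to 1: ∫_{0}^{1} (-3*x) cos(7*pi*x) dx = (3/(49*pi**2)) - (-3/(49*pi**2)) = 6/(49*pi**2).
Hence a_7 = 2·(6/(49*pi**2)) = 12/(49*pi**2).

12/(49*pi**2)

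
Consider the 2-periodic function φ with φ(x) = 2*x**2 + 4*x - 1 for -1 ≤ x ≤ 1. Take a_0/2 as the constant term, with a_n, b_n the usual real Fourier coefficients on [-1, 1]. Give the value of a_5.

-8/(25*pi**2)

a_5 = ∫_{-1}^{1} φ(x) cos(5*pi*x) dx.
Integrating by parts twice (tabular method), an antiderivative of (2*x**2 + 4*x - 1) cos(5*pi*x) is 2*x**2*sin(5*pi*x)/(5*pi) + 4*x*sin(5*pi*x)/(5*pi) + 4*x*cos(5*pi*x)/(25*pi**2) - sin(5*pi*x)/(5*pi) - 4*sin(5*pi*x)/(125*pi**3) + 4*cos(5*pi*x)/(25*pi**2); evaluating from -1 to 1: ∫_{-1}^{1} (2*x**2 + 4*x - 1) cos(5*pi*x) dx = (-8/(25*pi**2)) - (0) = -8/(25*pi**2).
Hence a_5 = -8/(25*pi**2).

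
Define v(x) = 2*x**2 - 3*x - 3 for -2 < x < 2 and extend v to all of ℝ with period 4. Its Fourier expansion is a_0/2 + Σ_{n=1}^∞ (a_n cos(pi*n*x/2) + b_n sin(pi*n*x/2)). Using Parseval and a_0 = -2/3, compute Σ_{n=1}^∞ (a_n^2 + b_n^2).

Parseval: a_0^2/2 + Σ_{n≥1} (a_n^2+b_n^2) = 1/2 ∫_{-2}^{2} v(x)^2 dx = 178/5.
Subtract a_0^2/2 = 2/9: Σ (a_n^2+b_n^2) = 1592/45.

1592/45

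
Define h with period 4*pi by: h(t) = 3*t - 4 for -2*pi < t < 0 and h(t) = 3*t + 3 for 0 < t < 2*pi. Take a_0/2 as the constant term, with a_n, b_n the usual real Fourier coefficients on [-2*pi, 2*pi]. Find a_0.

a_0 = (1/(2*pi)) ∫_{-2*pi}^{2*pi} h(t) dt = (1/(2*pi)) · (-2*pi) = -1.

-1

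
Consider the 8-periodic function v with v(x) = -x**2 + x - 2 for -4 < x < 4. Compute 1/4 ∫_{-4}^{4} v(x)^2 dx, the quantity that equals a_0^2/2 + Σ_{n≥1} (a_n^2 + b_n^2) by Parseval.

2456/15

1/4 ∫_{-4}^{4} v(x)^2 dx = 1/4 · (9824/15) = 2456/15.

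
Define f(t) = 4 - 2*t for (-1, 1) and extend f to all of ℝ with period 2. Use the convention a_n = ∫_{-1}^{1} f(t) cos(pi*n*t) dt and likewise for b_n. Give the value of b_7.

-4/(7*pi)

b_7 = ∫_{-1}^{1} f(t) sin(7*pi*t) dt.
Integrating by parts (boundary term plus one more integral), an antiderivative of (4 - 2*t) sin(7*pi*t) is 2*t*cos(7*pi*t)/(7*pi) - 2*sin(7*pi*t)/(49*pi**2) - 4*cos(7*pi*t)/(7*pi); evaluating from -1 to 1: ∫_{-1}^{1} (4 - 2*t) sin(7*pi*t) dt = (2/(7*pi)) - (6/(7*pi)) = -4/(7*pi).
Hence b_7 = -4/(7*pi).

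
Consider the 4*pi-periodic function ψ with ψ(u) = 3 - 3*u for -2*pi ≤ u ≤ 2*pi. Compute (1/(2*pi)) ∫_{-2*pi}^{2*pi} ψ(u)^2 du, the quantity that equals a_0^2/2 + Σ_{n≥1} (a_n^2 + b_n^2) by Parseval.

(1/(2*pi)) ∫_{-2*pi}^{2*pi} ψ(u)^2 du = (1/(2*pi)) · (36*pi + 48*pi**3) = 18 + 24*pi**2.

18 + 24*pi**2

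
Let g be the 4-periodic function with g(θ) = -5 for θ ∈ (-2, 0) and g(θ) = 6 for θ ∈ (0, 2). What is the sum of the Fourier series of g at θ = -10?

1/2

θ = -10 differs from θ = -2 by -2 full period(s), and the series is 4-periodic.
At θ = -2 the one-sided limits are g(-2^-) = 6 and g(-2^+) = -5.
By Dirichlet's theorem the series converges to their average, [(6) + (-5)]/2 = 1/2.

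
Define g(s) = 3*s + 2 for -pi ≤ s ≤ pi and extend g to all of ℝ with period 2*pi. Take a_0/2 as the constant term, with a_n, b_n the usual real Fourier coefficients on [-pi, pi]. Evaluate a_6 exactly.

a_6 = 1/pi ∫_{-pi}^{pi} g(s) cos(6*s) ds.
Integrating by parts (boundary term plus one more integral), an antiderivative of (3*s + 2) cos(6*s) is s*sin(6*s)/2 + sin(6*s)/3 + cos(6*s)/12; evaluating from -pi to pi: ∫_{-pi}^{pi} (3*s + 2) cos(6*s) ds = (1/12) - (1/12) = 0.
Hence a_6 = (1/pi)·(0) = 0.

0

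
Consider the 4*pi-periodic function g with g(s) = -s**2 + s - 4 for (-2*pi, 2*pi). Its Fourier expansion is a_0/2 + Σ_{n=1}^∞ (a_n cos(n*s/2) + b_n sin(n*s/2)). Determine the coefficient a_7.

16/49

a_7 = (1/(2*pi)) ∫_{-2*pi}^{2*pi} g(s) cos(7*s/2) ds.
Integrating by parts twice (tabular method), an antiderivative of (-s**2 + s - 4) cos(7*s/2) is -2*s**2*sin(7*s/2)/7 + 2*s*sin(7*s/2)/7 - 8*s*cos(7*s/2)/49 - 376*sin(7*s/2)/343 + 4*cos(7*s/2)/49; evaluating from -2*pi to 2*pi: ∫_{-2*pi}^{2*pi} (-s**2 + s - 4) cos(7*s/2) ds = (-4/49 + 16*pi/49) - (-16*pi/49 - 4/49) = 32*pi/49.
Hence a_7 = (1/(2*pi))·(32*pi/49) = 16/49.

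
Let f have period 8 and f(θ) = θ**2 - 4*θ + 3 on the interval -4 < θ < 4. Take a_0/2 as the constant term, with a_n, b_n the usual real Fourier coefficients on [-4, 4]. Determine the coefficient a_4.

a_4 = 1/4 ∫_{-4}^{4} f(θ) cos(pi*θ) dθ.
Integrating by parts twice (tabular method), an antiderivative of (θ**2 - 4*θ + 3) cos(pi*θ) is θ**2*sin(pi*θ)/pi - 4*θ*sin(pi*θ)/pi + 2*θ*cos(pi*θ)/pi**2 - 2*sin(pi*θ)/pi**3 + 3*sin(pi*θ)/pi - 4*cos(pi*θ)/pi**2; evaluating from -4 to 4: ∫_{-4}^{4} (θ**2 - 4*θ + 3) cos(pi*θ) dθ = (4/pi**2) - (-12/pi**2) = 16/pi**2.
Hence a_4 = (1/4)·(16/pi**2) = 4/pi**2.

4/pi**2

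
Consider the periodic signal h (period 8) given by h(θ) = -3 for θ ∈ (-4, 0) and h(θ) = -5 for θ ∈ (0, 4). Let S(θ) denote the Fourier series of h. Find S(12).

-4

θ = 12 differs from θ = 4 by 1 full period(s), and the series is 8-periodic.
At θ = 4 the one-sided limits are h(4^-) = -5 and h(4^+) = -3.
By Dirichlet's theorem the series converges to their average, [(-5) + (-3)]/2 = -4.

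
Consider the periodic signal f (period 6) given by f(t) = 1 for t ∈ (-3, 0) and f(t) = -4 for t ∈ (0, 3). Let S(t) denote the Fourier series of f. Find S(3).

At t = 3 the one-sided limits are f(3^-) = -4 and f(3^+) = 1.
By Dirichlet's theorem the series converges to their average, [(-4) + (1)]/2 = -3/2.

-3/2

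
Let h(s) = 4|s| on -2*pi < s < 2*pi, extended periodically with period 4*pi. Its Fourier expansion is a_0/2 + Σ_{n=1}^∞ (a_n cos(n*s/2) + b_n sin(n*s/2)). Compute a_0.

a_0 = (1/(2*pi)) ∫_{-2*pi}^{2*pi} h(s) ds = (1/(2*pi)) · (16*pi**2) = 8*pi.

8*pi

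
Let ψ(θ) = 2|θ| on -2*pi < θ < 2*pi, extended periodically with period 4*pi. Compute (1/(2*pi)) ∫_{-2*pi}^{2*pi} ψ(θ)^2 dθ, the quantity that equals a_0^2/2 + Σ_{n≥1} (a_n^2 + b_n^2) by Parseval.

32*pi**2/3

(1/(2*pi)) ∫_{-2*pi}^{2*pi} ψ(θ)^2 dθ = (1/(2*pi)) · (64*pi**3/3) = 32*pi**2/3.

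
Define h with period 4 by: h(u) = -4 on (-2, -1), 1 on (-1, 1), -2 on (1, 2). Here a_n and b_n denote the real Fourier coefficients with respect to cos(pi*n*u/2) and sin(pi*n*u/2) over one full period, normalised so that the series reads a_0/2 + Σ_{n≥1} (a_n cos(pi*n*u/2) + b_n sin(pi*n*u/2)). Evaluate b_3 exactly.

2/(3*pi)

b_3 = 1/2 ∫_{-2}^{2} h(u) sin(3*pi*u/2) du.
Split the integral at the breakpoints.
Directly, an antiderivative of (-4) sin(3*pi*u/2) is 8*cos(3*pi*u/2)/(3*pi); evaluating from -2 to -1: ∫_{-2}^{-1} (-4) sin(3*pi*u/2) du = (0) - (-8/(3*pi)) = 8/(3*pi).
Directly, an antiderivative of (1) sin(3*pi*u/2) is -2*cos(3*pi*u/2)/(3*pi); evaluating from -1 to 1: ∫_{-1}^{1} (1) sin(3*pi*u/2) du = (0) - (0) = 0.
Directly, an antiderivative of (-2) sin(3*pi*u/2) is 4*cos(3*pi*u/2)/(3*pi); evaluating from 1 to 2: ∫_{1}^{2} (-2) sin(3*pi*u/2) du = (-4/(3*pi)) - (0) = -4/(3*pi).
Summing the pieces and multiplying by (1/2) gives b_3 = 2/(3*pi).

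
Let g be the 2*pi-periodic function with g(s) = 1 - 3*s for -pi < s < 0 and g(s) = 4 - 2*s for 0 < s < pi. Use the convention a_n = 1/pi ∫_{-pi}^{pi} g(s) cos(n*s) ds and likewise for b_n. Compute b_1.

b_1 = 1/pi ∫_{-pi}^{pi} g(s) sin(s) ds.
Split the integral at the breakpoints.
Integrating by parts (boundary term plus one more integral), an antiderivative of (1 - 3*s) sin(s) is 3*s*cos(s) - 3*sin(s) - cos(s); evaluating from -pi to 0: ∫_{-pi}^{0} (1 - 3*s) sin(s) ds = (-1) - (1 + 3*pi) = -3*pi - 2.
Integrating by parts (boundary term plus one more integral), an antiderivative of (4 - 2*s) sin(s) is 2*s*cos(s) - 2*sin(s) - 4*cos(s); evaluating from 0 to pi: ∫_{0}^{pi} (4 - 2*s) sin(s) ds = (4 - 2*pi) - (-4) = 8 - 2*pi.
Summing the pieces and multiplying by (1/pi) gives b_1 = -5 + 6/pi.

-5 + 6/pi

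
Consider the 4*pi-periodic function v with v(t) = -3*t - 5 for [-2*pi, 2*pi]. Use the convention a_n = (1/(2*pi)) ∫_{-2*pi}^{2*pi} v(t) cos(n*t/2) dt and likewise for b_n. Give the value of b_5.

-12/5

b_5 = (1/(2*pi)) ∫_{-2*pi}^{2*pi} v(t) sin(5*t/2) dt.
Integrating by parts (boundary term plus one more integral), an antiderivative of (-3*t - 5) sin(5*t/2) is 6*t*cos(5*t/2)/5 - 12*sin(5*t/2)/25 + 2*cos(5*t/2); evaluating from -2*pi to 2*pi: ∫_{-2*pi}^{2*pi} (-3*t - 5) sin(5*t/2) dt = (-12*pi/5 - 2) - (-2 + 12*pi/5) = -24*pi/5.
Hence b_5 = (1/(2*pi))·(-24*pi/5) = -12/5.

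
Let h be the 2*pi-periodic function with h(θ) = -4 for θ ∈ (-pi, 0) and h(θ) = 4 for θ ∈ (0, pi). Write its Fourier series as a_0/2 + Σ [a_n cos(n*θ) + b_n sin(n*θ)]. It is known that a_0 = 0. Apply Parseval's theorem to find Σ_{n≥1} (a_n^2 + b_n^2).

Parseval: a_0^2/2 + Σ_{n≥1} (a_n^2+b_n^2) = 1/pi ∫_{-pi}^{pi} h(θ)^2 dθ = 32.
Subtract a_0^2/2 = 0: Σ (a_n^2+b_n^2) = 32.

32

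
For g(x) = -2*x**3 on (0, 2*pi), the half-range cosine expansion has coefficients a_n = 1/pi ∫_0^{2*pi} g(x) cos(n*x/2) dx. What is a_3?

32*(-4 + 9*pi**2)/(27*pi)

a_3 = 1/pi ∫_0^{2*pi} (-2*x**3) cos(3*x/2) dx.
Integrating by parts three times (tabular method), an antiderivative of (-2*x**3) cos(3*x/2) is -4*x**3*sin(3*x/2)/3 - 8*x**2*cos(3*x/2)/3 + 32*x*sin(3*x/2)/9 + 64*cos(3*x/2)/27; evaluating from 0 to 2*pi: ∫_{0}^{2*pi} (-2*x**3) cos(3*x/2) dx = (-64/27 + 32*pi**2/3) - (64/27) = -128/27 + 32*pi**2/3.
Hence a_3 = (1/pi)·(-128/27 + 32*pi**2/3) = 32*(-4 + 9*pi**2)/(27*pi).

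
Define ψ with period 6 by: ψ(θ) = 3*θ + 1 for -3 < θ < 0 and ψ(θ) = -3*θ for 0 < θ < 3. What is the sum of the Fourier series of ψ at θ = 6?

θ = 6 differs from θ = 0 by 1 full period(s), and the series is 6-periodic.
At θ = 0 the one-sided limits are ψ(0^-) = 1 and ψ(0^+) = 0.
By Dirichlet's theorem the series converges to their average, [(1) + (0)]/2 = 1/2.

1/2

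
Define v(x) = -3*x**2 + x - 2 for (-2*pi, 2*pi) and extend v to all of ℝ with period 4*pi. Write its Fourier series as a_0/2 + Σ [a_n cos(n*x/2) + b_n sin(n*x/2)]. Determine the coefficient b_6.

b_6 = (1/(2*pi)) ∫_{-2*pi}^{2*pi} v(x) sin(3*x) dx.
Integrating by parts twice (tabular method), an antiderivative of (-3*x**2 + x - 2) sin(3*x) is x**2*cos(3*x) - 2*x*sin(3*x)/3 - x*cos(3*x)/3 + sin(3*x)/9 + 4*cos(3*x)/9; evaluating from -2*pi to 2*pi: ∫_{-2*pi}^{2*pi} (-3*x**2 + x - 2) sin(3*x) dx = (-2*pi/3 + 4/9 + 4*pi**2) - (4/9 + 2*pi/3 + 4*pi**2) = -4*pi/3.
Hence b_6 = (1/(2*pi))·(-4*pi/3) = -2/3.

-2/3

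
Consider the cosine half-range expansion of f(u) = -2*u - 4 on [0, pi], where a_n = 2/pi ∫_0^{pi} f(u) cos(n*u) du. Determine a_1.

8/pi

a_1 = 2/pi ∫_0^{pi} (-2*u - 4) cos(u) du.
Integrating by parts (boundary term plus one more integral), an antiderivative of (-2*u - 4) cos(u) is -2*u*sin(u) - 4*sin(u) - 2*cos(u); evaluating from 0 to pi: ∫_{0}^{pi} (-2*u - 4) cos(u) du = (2) - (-2) = 4.
Hence a_1 = (2/pi)·(4) = 8/pi.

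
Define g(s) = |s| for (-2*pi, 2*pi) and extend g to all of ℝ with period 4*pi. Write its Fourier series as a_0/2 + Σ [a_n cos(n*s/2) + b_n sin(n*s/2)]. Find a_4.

0

a_4 = (1/(2*pi)) ∫_{-2*pi}^{2*pi} g(s) cos(2*s) ds.
g is even and cos(2*s) is even, so the integrand is even and a_4 = 1/pi ∫_0^{2*pi} g(s) cos(2*s) ds.
Integrating by parts (boundary term plus one more integral), an antiderivative of (s) cos(2*s) is s*sin(2*s)/2 + cos(2*s)/4; evaluating from 0 to 2*pi: ∫_{0}^{2*pi} (s) cos(2*s) ds = (1/4) - (1/4) = 0.
Hence a_4 = (1/pi)·(0) = 0.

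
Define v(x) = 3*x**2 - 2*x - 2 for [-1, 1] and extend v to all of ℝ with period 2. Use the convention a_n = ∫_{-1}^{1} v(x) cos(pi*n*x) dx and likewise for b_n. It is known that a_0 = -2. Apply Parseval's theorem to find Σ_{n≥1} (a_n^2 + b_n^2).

64/15

Parseval: a_0^2/2 + Σ_{n≥1} (a_n^2+b_n^2) = ∫_{-1}^{1} v(x)^2 dx = 94/15.
Subtract a_0^2/2 = 2: Σ (a_n^2+b_n^2) = 64/15.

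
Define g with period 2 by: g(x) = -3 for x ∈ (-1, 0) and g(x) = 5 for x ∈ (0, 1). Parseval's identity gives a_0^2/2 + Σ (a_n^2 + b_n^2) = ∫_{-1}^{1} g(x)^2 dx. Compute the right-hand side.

∫_{-1}^{1} g(x)^2 dx = 34.

34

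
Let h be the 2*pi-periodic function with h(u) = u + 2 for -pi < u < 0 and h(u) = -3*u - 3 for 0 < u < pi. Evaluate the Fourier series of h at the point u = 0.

-1/2

At u = 0 the one-sided limits are h(0^-) = 2 and h(0^+) = -3.
By Dirichlet's theorem the series converges to their average, [(2) + (-3)]/2 = -1/2.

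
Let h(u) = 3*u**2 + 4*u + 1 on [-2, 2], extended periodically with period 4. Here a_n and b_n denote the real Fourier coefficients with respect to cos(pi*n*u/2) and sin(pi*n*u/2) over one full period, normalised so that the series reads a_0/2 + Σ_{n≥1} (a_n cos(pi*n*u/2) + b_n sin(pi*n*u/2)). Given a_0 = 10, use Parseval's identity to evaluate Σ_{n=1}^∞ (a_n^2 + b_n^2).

Parseval: a_0^2/2 + Σ_{n≥1} (a_n^2+b_n^2) = 1/2 ∫_{-2}^{2} h(u)^2 du = 1774/15.
Subtract a_0^2/2 = 50: Σ (a_n^2+b_n^2) = 1024/15.

1024/15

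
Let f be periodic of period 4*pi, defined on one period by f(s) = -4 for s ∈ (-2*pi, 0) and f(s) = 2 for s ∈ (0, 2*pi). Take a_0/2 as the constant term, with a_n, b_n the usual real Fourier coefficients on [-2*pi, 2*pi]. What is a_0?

-2

a_0 = (1/(2*pi)) ∫_{-2*pi}^{2*pi} f(s) ds = (1/(2*pi)) · (-4*pi) = -2.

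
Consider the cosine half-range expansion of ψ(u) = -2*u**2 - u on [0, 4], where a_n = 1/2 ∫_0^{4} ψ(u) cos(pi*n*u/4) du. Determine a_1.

a_1 = 1/2 ∫_0^{4} (-2*u**2 - u) cos(pi*u/4) du.
Integrating by parts twice (tabular method), an antiderivative of (-2*u**2 - u) cos(pi*u/4) is -8*u**2*sin(pi*u/4)/pi - 4*u*sin(pi*u/4)/pi - 64*u*cos(pi*u/4)/pi**2 + 256*sin(pi*u/4)/pi**3 - 16*cos(pi*u/4)/pi**2; evaluating from 0 to 4: ∫_{0}^{4} (-2*u**2 - u) cos(pi*u/4) du = (272/pi**2) - (-16/pi**2) = 288/pi**2.
Hence a_1 = (1/2)·(288/pi**2) = 144/pi**2.

144/pi**2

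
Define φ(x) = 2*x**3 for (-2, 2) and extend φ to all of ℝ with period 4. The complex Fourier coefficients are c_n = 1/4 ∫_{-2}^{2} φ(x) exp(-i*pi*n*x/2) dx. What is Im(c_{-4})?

Since φ is real-valued, Im(c_{-4}) = -1/4 ∫_{-2}^{2} φ(x) sin(-2*pi*x) dx = b_{4}/2.
φ is odd and sin(-2*pi*x) is odd, so the integrand is even: ∫_{-2}^{2} φ(x) sin(-2*pi*x) dx = 2∫_0^{2} φ(x) sin(-2*pi*x) dx.
Integrating by parts three times (tabular method), an antiderivative of (2*x**3) sin(-2*pi*x) is x**3*cos(2*pi*x)/pi - 3*x**2*sin(2*pi*x)/(2*pi**2) - 3*x*cos(2*pi*x)/(2*pi**3) + 3*sin(2*pi*x)/(4*pi**4); evaluating from 0 to 2: ∫_{0}^{2} (2*x**3) sin(-2*pi*x) dx = (-3/pi**3 + 8/pi) - (0) = -3/pi**3 + 8/pi.
So ∫_{-2}^{2} φ(x) sin(-2*pi*x) dx = -6/pi**3 + 16/pi.
Hence Im(c_{-4}) = (-1/4)·(-6/pi**3 + 16/pi) = -4/pi + 3/(2*pi**3).

-4/pi + 3/(2*pi**3)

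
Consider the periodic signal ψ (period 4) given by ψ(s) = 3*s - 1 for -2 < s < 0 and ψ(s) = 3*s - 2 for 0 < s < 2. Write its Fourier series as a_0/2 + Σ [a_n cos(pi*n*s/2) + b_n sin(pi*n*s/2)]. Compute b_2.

b_2 = 1/2 ∫_{-2}^{2} ψ(s) sin(pi*s) ds.
Split the integral at the breakpoints.
Integrating by parts (boundary term plus one more integral), an antiderivative of (3*s - 1) sin(pi*s) is -3*s*cos(pi*s)/pi + 3*sin(pi*s)/pi**2 + cos(pi*s)/pi; evaluating from -2 to 0: ∫_{-2}^{0} (3*s - 1) sin(pi*s) ds = (1/pi) - (7/pi) = -6/pi.
Integrating by parts (boundary term plus one more integral), an antiderivative of (3*s - 2) sin(pi*s) is -3*s*cos(pi*s)/pi + 3*sin(pi*s)/pi**2 + 2*cos(pi*s)/pi; evaluating from 0 to 2: ∫_{0}^{2} (3*s - 2) sin(pi*s) ds = (-4/pi) - (2/pi) = -6/pi.
Summing the pieces and multiplying by (1/2) gives b_2 = -6/pi.

-6/pi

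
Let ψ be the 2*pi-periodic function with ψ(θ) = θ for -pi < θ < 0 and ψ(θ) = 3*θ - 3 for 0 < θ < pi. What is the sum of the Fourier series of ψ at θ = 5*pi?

-3/2 + pi

θ = 5*pi differs from θ = pi by 2 full period(s), and the series is 2*pi-periodic.
At θ = pi the one-sided limits are ψ(pi^-) = -3 + 3*pi and ψ(pi^+) = -pi.
By Dirichlet's theorem the series converges to their average, [(-3 + 3*pi) + (-pi)]/2 = -3/2 + pi.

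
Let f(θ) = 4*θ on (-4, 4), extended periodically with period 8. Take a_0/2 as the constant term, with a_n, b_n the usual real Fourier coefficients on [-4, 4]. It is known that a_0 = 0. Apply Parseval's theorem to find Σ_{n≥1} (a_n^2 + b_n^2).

512/3

Parseval: a_0^2/2 + Σ_{n≥1} (a_n^2+b_n^2) = 1/4 ∫_{-4}^{4} f(θ)^2 dθ = 512/3.
Subtract a_0^2/2 = 0: Σ (a_n^2+b_n^2) = 512/3.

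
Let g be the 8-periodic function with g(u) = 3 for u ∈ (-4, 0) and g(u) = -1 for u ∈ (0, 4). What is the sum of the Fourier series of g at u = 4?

1

At u = 4 the one-sided limits are g(4^-) = -1 and g(4^+) = 3.
By Dirichlet's theorem the series converges to their average, [(-1) + (3)]/2 = 1.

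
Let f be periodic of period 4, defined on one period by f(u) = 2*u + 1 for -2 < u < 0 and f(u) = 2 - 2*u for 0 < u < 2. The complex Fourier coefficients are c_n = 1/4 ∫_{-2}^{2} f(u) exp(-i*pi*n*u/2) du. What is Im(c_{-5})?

1/(5*pi)

Since f is real-valued, Im(c_{-5}) = -1/4 ∫_{-2}^{2} f(u) sin(-5*pi*u/2) du = b_{5}/2.
Split the integral at the breakpoints.
Integrating by parts (boundary term plus one more integral), an antiderivative of (2*u + 1) sin(-5*pi*u/2) is 4*u*cos(5*pi*u/2)/(5*pi) - 8*sin(5*pi*u/2)/(25*pi**2) + 2*cos(5*pi*u/2)/(5*pi); evaluating from -2 to 0: ∫_{-2}^{0} (2*u + 1) sin(-5*pi*u/2) du = (2/(5*pi)) - (6/(5*pi)) = -4/(5*pi).
Integrating by parts (boundary term plus one more integral), an antiderivative of (2 - 2*u) sin(-5*pi*u/2) is -4*u*cos(5*pi*u/2)/(5*pi) + 8*sin(5*pi*u/2)/(25*pi**2) + 4*cos(5*pi*u/2)/(5*pi); evaluating from 0 to 2: ∫_{0}^{2} (2 - 2*u) sin(-5*pi*u/2) du = (4/(5*pi)) - (4/(5*pi)) = 0.
So ∫_{-2}^{2} f(u) sin(-5*pi*u/2) du = -4/(5*pi).
Hence Im(c_{-5}) = (-1/4)·(-4/(5*pi)) = 1/(5*pi).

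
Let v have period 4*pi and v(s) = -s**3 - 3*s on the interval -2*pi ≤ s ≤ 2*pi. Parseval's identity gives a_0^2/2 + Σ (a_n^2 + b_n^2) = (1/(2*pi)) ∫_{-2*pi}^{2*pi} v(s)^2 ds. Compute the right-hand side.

8*pi**2*(105 + 168*pi**2 + 80*pi**4)/35

(1/(2*pi)) ∫_{-2*pi}^{2*pi} v(s)^2 ds = (1/(2*pi)) · (16*pi**3*(105 + 168*pi**2 + 80*pi**4)/35) = 8*pi**2*(105 + 168*pi**2 + 80*pi**4)/35.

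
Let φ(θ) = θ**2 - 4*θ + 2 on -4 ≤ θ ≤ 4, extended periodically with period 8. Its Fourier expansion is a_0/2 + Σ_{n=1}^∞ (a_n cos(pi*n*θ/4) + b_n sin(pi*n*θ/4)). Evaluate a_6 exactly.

16/(9*pi**2)

a_6 = 1/4 ∫_{-4}^{4} φ(θ) cos(3*pi*θ/2) dθ.
Integrating by parts twice (tabular method), an antiderivative of (θ**2 - 4*θ + 2) cos(3*pi*θ/2) is 2*θ**2*sin(3*pi*θ/2)/(3*pi) - 8*θ*sin(3*pi*θ/2)/(3*pi) + 8*θ*cos(3*pi*θ/2)/(9*pi**2) - 16*sin(3*pi*θ/2)/(27*pi**3) + 4*sin(3*pi*θ/2)/(3*pi) - 16*cos(3*pi*θ/2)/(9*pi**2); evaluating from -4 to 4: ∫_{-4}^{4} (θ**2 - 4*θ + 2) cos(3*pi*θ/2) dθ = (16/(9*pi**2)) - (-16/(3*pi**2)) = 64/(9*pi**2).
Hence a_6 = (1/4)·(64/(9*pi**2)) = 16/(9*pi**2).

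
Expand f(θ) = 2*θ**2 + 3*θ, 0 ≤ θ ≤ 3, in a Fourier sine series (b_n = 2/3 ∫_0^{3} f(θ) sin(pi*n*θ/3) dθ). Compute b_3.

-16/(3*pi**3) + 18/pi

b_3 = 2/3 ∫_0^{3} (2*θ**2 + 3*θ) sin(pi*θ) dθ.
Integrating by parts twice (tabular method), an antiderivative of (2*θ**2 + 3*θ) sin(pi*θ) is -2*θ**2*cos(pi*θ)/pi + 4*θ*sin(pi*θ)/pi**2 - 3*θ*cos(pi*θ)/pi + 3*sin(pi*θ)/pi**2 + 4*cos(pi*θ)/pi**3; evaluating from 0 to 3: ∫_{0}^{3} (2*θ**2 + 3*θ) sin(pi*θ) dθ = (-4/pi**3 + 27/pi) - (4/pi**3) = -8/pi**3 + 27/pi.
Hence b_3 = (2/3)·(-8/pi**3 + 27/pi) = -16/(3*pi**3) + 18/pi.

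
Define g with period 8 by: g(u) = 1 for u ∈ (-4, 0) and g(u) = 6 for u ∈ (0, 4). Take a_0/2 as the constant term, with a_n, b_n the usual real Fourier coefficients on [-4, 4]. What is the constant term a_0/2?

a_0 = 1/4 ∫_{-4}^{4} g(u) du = 1/4 · (28) = 7.
So the constant term a_0/2 = 7/2.

7/2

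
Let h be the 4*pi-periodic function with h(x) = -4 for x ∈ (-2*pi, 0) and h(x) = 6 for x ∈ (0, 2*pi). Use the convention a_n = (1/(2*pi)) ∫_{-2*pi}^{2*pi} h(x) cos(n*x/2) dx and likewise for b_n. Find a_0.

2

a_0 = (1/(2*pi)) ∫_{-2*pi}^{2*pi} h(x) dx = (1/(2*pi)) · (4*pi) = 2.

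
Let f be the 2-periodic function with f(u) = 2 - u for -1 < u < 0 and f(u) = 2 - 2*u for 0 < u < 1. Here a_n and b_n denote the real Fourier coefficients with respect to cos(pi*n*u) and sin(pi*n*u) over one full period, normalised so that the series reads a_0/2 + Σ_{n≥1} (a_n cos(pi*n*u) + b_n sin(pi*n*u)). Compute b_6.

b_6 = ∫_{-1}^{1} f(u) sin(6*pi*u) du.
Split the integral at the breakpoints.
Integrating by parts (boundary term plus one more integral), an antiderivative of (2 - u) sin(6*pi*u) is u*cos(6*pi*u)/(6*pi) - sin(6*pi*u)/(36*pi**2) - cos(6*pi*u)/(3*pi); evaluating from -1 to 0: ∫_{-1}^{0} (2 - u) sin(6*pi*u) du = (-1/(3*pi)) - (-1/(2*pi)) = 1/(6*pi).
Integrating by parts (boundary term plus one more integral), an antiderivative of (2 - 2*u) sin(6*pi*u) is u*cos(6*pi*u)/(3*pi) - sin(6*pi*u)/(18*pi**2) - cos(6*pi*u)/(3*pi); evaluating from 0 to 1: ∫_{0}^{1} (2 - 2*u) sin(6*pi*u) du = (0) - (-1/(3*pi)) = 1/(3*pi).
Summing the pieces gives b_6 = 1/(2*pi).

1/(2*pi)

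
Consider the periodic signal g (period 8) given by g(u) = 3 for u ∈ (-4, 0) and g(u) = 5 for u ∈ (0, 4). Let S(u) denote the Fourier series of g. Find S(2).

g is continuous at u = 2 with value 5, so the series converges to 5 there.

5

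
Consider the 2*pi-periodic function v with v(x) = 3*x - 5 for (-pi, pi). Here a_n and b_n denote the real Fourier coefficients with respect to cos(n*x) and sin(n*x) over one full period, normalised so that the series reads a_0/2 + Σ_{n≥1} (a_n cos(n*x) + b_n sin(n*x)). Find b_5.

6/5

b_5 = 1/pi ∫_{-pi}^{pi} v(x) sin(5*x) dx.
Integrating by parts (boundary term plus one more integral), an antiderivative of (3*x - 5) sin(5*x) is -3*x*cos(5*x)/5 + 3*sin(5*x)/25 + cos(5*x); evaluating from -pi to pi: ∫_{-pi}^{pi} (3*x - 5) sin(5*x) dx = (-1 + 3*pi/5) - (-3*pi/5 - 1) = 6*pi/5.
Hence b_5 = (1/pi)·(6*pi/5) = 6/5.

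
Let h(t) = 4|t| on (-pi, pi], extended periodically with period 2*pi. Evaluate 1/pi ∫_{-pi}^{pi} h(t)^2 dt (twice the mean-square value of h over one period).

1/pi ∫_{-pi}^{pi} h(t)^2 dt = 1/pi · (32*pi**3/3) = 32*pi**2/3.

32*pi**2/3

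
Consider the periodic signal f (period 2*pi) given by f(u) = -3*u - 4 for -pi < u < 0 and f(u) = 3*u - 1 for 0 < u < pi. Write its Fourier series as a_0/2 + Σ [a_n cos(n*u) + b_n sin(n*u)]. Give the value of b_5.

b_5 = 1/pi ∫_{-pi}^{pi} f(u) sin(5*u) du.
Split the integral at the breakpoints.
Integrating by parts (boundary term plus one more integral), an antiderivative of (-3*u - 4) sin(5*u) is 3*u*cos(5*u)/5 - 3*sin(5*u)/25 + 4*cos(5*u)/5; evaluating from -pi to 0: ∫_{-pi}^{0} (-3*u - 4) sin(5*u) du = (4/5) - (-4/5 + 3*pi/5) = 8/5 - 3*pi/5.
Integrating by parts (boundary term plus one more integral), an antiderivative of (3*u - 1) sin(5*u) is -3*u*cos(5*u)/5 + 3*sin(5*u)/25 + cos(5*u)/5; evaluating from 0 to pi: ∫_{0}^{pi} (3*u - 1) sin(5*u) du = (-1/5 + 3*pi/5) - (1/5) = -2/5 + 3*pi/5.
Summing the pieces and multiplying by (1/pi) gives b_5 = 6/(5*pi).

6/(5*pi)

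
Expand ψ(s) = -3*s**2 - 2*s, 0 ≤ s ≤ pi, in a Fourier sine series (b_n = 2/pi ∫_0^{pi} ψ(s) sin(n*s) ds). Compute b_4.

b_4 = 2/pi ∫_0^{pi} (-3*s**2 - 2*s) sin(4*s) ds.
Integrating by parts twice (tabular method), an antiderivative of (-3*s**2 - 2*s) sin(4*s) is 3*s**2*cos(4*s)/4 - 3*s*sin(4*s)/8 + s*cos(4*s)/2 - sin(4*s)/8 - 3*cos(4*s)/32; evaluating from 0 to pi: ∫_{0}^{pi} (-3*s**2 - 2*s) sin(4*s) ds = (-3/32 + pi/2 + 3*pi**2/4) - (-3/32) = pi*(2 + 3*pi)/4.
Hence b_4 = (2/pi)·(pi*(2 + 3*pi)/4) = 1 + 3*pi/2.

1 + 3*pi/2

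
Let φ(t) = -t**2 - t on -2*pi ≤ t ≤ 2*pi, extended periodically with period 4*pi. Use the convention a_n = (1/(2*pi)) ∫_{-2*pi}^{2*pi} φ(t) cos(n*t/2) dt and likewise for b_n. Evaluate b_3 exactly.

b_3 = (1/(2*pi)) ∫_{-2*pi}^{2*pi} φ(t) sin(3*t/2) dt.
Integrating by parts twice (tabular method), an antiderivative of (-t**2 - t) sin(3*t/2) is 2*t**2*cos(3*t/2)/3 - 8*t*sin(3*t/2)/9 + 2*t*cos(3*t/2)/3 - 4*sin(3*t/2)/9 - 16*cos(3*t/2)/27; evaluating from -2*pi to 2*pi: ∫_{-2*pi}^{2*pi} (-t**2 - t) sin(3*t/2) dt = (-8*pi**2/3 - 4*pi/3 + 16/27) - (-8*pi**2/3 + 16/27 + 4*pi/3) = -8*pi/3.
Hence b_3 = (1/(2*pi))·(-8*pi/3) = -4/3.

-4/3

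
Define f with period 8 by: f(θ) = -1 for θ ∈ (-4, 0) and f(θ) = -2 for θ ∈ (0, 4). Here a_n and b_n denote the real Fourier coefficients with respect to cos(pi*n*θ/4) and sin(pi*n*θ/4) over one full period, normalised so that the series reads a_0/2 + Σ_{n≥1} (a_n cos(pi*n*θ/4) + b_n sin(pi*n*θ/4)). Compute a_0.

-3

a_0 = 1/4 ∫_{-4}^{4} f(θ) dθ = 1/4 · (-12) = -3.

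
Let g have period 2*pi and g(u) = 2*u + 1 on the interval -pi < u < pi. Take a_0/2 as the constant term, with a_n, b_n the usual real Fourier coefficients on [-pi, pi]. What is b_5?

b_5 = 1/pi ∫_{-pi}^{pi} g(u) sin(5*u) du.
Integrating by parts (boundary term plus one more integral), an antiderivative of (2*u + 1) sin(5*u) is -2*u*cos(5*u)/5 + 2*sin(5*u)/25 - cos(5*u)/5; evaluating from -pi to pi: ∫_{-pi}^{pi} (2*u + 1) sin(5*u) du = (1/5 + 2*pi/5) - (1/5 - 2*pi/5) = 4*pi/5.
Hence b_5 = (1/pi)·(4*pi/5) = 4/5.

4/5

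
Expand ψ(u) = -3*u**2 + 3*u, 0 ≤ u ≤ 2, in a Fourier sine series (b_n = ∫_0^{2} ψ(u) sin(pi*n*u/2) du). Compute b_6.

b_6 = ∫_0^{2} (-3*u**2 + 3*u) sin(3*pi*u) du.
Integrating by parts twice (tabular method), an antiderivative of (-3*u**2 + 3*u) sin(3*pi*u) is u**2*cos(3*pi*u)/pi - 2*u*sin(3*pi*u)/(3*pi**2) - u*cos(3*pi*u)/pi + sin(3*pi*u)/(3*pi**2) - 2*cos(3*pi*u)/(9*pi**3); evaluating from 0 to 2: ∫_{0}^{2} (-3*u**2 + 3*u) sin(3*pi*u) du = (-2/(9*pi**3) + 2/pi) - (-2/(9*pi**3)) = 2/pi.
Hence b_6 = 2/pi.

2/pi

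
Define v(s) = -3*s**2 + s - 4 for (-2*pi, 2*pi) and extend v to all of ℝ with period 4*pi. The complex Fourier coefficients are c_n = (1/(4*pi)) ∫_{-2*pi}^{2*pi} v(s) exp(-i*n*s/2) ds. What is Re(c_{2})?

Since v is real-valued, Re(c_{2}) = (1/(4*pi)) ∫_{-2*pi}^{2*pi} v(s) cos(s) ds = a_{2}/2.
Integrating by parts twice (tabular method), an antiderivative of (-3*s**2 + s - 4) cos(s) is -3*s**2*sin(s) + s*sin(s) - 6*s*cos(s) + 2*sin(s) + cos(s); evaluating from -2*pi to 2*pi: ∫_{-2*pi}^{2*pi} (-3*s**2 + s - 4) cos(s) ds = (1 - 12*pi) - (1 + 12*pi) = -24*pi.
Hence Re(c_{2}) = (1/(4*pi))·(-24*pi) = -6.

-6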